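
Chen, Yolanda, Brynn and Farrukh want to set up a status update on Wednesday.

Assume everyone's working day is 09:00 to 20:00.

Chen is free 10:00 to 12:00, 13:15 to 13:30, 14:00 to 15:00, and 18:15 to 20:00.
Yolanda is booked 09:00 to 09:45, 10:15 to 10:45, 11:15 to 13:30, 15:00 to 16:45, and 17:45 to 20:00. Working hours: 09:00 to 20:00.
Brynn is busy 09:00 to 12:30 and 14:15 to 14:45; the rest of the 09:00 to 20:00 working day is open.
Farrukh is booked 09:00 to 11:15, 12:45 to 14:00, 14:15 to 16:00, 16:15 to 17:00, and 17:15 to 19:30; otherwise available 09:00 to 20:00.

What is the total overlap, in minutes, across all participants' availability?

Yolanda free within 09:00–20:00: 09:45–10:15, 10:45–11:15, 13:30–15:00, 16:45–17:45.
Brynn free within 09:00–20:00: 12:30–14:15, 14:45–20:00.
Farrukh free within 09:00–20:00: 11:15–12:45, 14:00–14:15, 16:00–16:15, 17:00–17:15, 19:30–20:00.
Chen ∩ Yolanda: 10:00–10:15, 10:45–11:15, 14:00–15:00.
Chen ∩ Yolanda ∩ Brynn: 14:00–14:15, 14:45–15:00.
Chen ∩ Yolanda ∩ Brynn ∩ Farrukh: 14:00–14:15.
Total common minutes: 15.

15 minutes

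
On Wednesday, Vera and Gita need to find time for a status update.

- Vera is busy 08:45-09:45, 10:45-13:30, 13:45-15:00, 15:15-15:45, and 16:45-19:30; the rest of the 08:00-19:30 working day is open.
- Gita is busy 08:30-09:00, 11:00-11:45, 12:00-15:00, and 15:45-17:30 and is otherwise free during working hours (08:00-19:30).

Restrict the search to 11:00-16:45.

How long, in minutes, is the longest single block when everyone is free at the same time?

Vera free within 08:00–19:30: 08:00–08:45, 09:45–10:45, 13:30–13:45, 15:00–15:15, 15:45–16:45.
Gita free within 08:00–19:30: 08:00–08:30, 09:00–11:00, 11:45–12:00, 15:00–15:45, 17:30–19:30.
Vera ∩ Gita: 08:00–08:30, 09:45–10:45, 15:00–15:15.
Restricted to 11:00–16:45: 15:00–15:15.
Single common window of 15 minutes.

15 minutes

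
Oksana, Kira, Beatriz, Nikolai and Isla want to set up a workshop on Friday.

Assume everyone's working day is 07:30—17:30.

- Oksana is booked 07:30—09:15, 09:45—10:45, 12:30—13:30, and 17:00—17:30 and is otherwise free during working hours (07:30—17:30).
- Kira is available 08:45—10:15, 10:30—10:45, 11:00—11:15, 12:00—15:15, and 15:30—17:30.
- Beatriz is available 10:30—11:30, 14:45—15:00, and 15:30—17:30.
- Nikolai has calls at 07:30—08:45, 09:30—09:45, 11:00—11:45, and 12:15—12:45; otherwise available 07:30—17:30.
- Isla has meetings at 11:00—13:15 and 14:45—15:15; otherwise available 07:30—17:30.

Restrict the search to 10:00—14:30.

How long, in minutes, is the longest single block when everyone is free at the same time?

Oksana free within 07:30–17:30: 09:15–09:45, 10:45–12:30, 13:30–17:00.
Nikolai free within 07:30–17:30: 08:45–09:30, 09:45–11:00, 11:45–12:15, 12:45–17:30.
Isla free within 07:30–17:30: 07:30–11:00, 13:15–14:45, 15:15–17:30.
Oksana ∩ Kira: 09:15–09:45, 11:00–11:15, 12:00–12:30, 13:30–15:15, 15:30–17:00.
Oksana ∩ Kira ∩ Beatriz: 11:00–11:15, 14:45–15:00, 15:30–17:00.
Oksana ∩ Kira ∩ Beatriz ∩ Nikolai: 14:45–15:00, 15:30–17:00.
Oksana ∩ Kira ∩ Beatriz ∩ Nikolai ∩ Isla: 15:30–17:00.
Restricted to 10:00–14:30: (none).
No common window.

0 minutes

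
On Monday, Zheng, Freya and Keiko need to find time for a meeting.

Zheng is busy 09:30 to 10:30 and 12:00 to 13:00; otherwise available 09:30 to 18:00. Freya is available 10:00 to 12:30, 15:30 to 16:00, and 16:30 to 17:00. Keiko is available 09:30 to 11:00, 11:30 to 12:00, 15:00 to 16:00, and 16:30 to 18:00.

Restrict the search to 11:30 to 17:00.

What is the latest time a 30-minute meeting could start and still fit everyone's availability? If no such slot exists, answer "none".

16:30

Zheng free within 09:30–18:00: 10:30–12:00, 13:00–18:00.
Zheng ∩ Freya: 10:30–12:00, 15:30–16:00, 16:30–17:00.
Zheng ∩ Freya ∩ Keiko: 10:30–11:00, 11:30–12:00, 15:30–16:00, 16:30–17:00.
Restricted to 11:30–17:00: 11:30–12:00, 15:30–16:00, 16:30–17:00.
Windows ≥ 30 min: 11:30–12:00, 15:30–16:00, 16:30–17:00.
Latest start in the last window 16:30–17:00 is 17:00 − 30 min = 16:30.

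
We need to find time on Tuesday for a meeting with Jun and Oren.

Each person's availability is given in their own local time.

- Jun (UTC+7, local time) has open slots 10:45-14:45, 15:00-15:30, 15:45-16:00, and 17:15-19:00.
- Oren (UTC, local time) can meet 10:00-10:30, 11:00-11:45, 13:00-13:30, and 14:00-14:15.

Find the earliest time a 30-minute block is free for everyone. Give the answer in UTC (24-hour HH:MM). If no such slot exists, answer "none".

Jun → UTC: 03:45–07:45, 08:00–08:30, 08:45–09:00, 10:15–12:00.
Oren → UTC: 10:00–10:30, 11:00–11:45, 13:00–13:30, 14:00–14:15.
Jun ∩ Oren: 10:15–10:30, 11:00–11:45.
Windows ≥ 30 min: 11:00–11:45.
Earliest such window starts at 11:00.

11:00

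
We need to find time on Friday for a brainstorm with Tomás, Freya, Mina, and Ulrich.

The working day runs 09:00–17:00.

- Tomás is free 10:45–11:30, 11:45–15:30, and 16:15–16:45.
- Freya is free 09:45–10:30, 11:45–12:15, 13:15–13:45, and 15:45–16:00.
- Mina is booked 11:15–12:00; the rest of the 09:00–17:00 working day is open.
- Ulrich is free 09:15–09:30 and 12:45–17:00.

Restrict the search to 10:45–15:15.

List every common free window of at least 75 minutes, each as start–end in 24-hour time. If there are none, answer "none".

Mina free within 09:00–17:00: 09:00–11:15, 12:00–17:00.
Tomás ∩ Freya: 11:45–12:15, 13:15–13:45.
Tomás ∩ Freya ∩ Mina: 12:00–12:15, 13:15–13:45.
Tomás ∩ Freya ∩ Mina ∩ Ulrich: 13:15–13:45.
Restricted to 10:45–15:15: 13:15–13:45.
Windows ≥ 75 min: (none).

none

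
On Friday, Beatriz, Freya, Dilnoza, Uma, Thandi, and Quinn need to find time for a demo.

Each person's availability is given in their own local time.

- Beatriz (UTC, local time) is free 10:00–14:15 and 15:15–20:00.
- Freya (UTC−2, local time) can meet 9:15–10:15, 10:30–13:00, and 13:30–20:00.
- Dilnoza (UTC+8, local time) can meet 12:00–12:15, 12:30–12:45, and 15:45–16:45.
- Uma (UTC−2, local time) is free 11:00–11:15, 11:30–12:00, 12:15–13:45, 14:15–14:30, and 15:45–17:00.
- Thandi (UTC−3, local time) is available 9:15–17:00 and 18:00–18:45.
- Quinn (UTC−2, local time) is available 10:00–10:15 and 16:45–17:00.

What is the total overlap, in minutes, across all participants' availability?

0 minutes

Beatriz → UTC: 10:00–14:15, 15:15–20:00.
Freya → UTC: 11:15–12:15, 12:30–15:00, 15:30–22:00.
Dilnoza → UTC: 04:00–04:15, 04:30–04:45, 07:45–08:45.
Uma → UTC: 13:00–13:15, 13:30–14:00, 14:15–15:45, 16:15–16:30, 17:45–19:00.
Thandi → UTC: 12:15–20:00, 21:00–21:45.
Quinn → UTC: 12:00–12:15, 18:45–19:00.
Beatriz ∩ Freya: 11:15–12:15, 12:30–14:15, 15:30–20:00.
Beatriz ∩ Freya ∩ Dilnoza: (none).
Beatriz ∩ Freya ∩ Dilnoza ∩ Uma: (none).
Beatriz ∩ Freya ∩ Dilnoza ∩ Uma ∩ Thandi: (none).
Beatriz ∩ Freya ∩ Dilnoza ∩ Uma ∩ Thandi ∩ Quinn: (none).
Total common minutes: 0.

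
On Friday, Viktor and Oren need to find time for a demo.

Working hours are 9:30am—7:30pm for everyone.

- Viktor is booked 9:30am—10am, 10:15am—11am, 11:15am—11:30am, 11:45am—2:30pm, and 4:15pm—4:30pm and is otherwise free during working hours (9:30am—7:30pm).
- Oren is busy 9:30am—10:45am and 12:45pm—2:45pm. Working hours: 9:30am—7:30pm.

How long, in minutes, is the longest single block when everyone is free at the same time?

180 minutes

Viktor free within 09:30–19:30: 10:00–10:15, 11:00–11:15, 11:30–11:45, 14:30–16:15, 16:30–19:30.
Oren free within 09:30–19:30: 10:45–12:45, 14:45–19:30.
Viktor ∩ Oren: 11:00–11:15, 11:30–11:45, 14:45–16:15, 16:30–19:30.
Common window lengths: 15, 15, 90, 180 min; longest is 180.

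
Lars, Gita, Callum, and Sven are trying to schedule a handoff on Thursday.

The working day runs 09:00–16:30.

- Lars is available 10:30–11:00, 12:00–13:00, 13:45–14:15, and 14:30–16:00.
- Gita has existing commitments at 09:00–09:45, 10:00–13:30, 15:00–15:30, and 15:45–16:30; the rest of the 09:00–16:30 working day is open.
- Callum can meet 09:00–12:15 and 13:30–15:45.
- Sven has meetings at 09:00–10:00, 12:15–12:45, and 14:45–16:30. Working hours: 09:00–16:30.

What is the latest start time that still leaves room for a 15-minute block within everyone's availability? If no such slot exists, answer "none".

14:30

Gita free within 09:00–16:30: 09:45–10:00, 13:30–15:00, 15:30–15:45.
Sven free within 09:00–16:30: 10:00–12:15, 12:45–14:45.
Lars ∩ Gita: 13:45–14:15, 14:30–15:00, 15:30–15:45.
Lars ∩ Gita ∩ Callum: 13:45–14:15, 14:30–15:00, 15:30–15:45.
Lars ∩ Gita ∩ Callum ∩ Sven: 13:45–14:15, 14:30–14:45.
Windows ≥ 15 min: 13:45–14:15, 14:30–14:45.
Latest start in the last window 14:30–14:45 is 14:45 − 15 min = 14:30.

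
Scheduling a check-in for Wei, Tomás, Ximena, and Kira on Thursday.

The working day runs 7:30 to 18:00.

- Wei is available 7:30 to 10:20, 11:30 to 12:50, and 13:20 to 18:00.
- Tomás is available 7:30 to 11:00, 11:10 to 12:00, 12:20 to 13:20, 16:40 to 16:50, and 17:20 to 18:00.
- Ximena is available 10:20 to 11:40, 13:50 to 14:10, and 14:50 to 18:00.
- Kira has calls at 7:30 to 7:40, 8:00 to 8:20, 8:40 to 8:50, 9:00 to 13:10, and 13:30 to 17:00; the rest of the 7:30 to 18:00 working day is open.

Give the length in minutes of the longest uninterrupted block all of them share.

Kira free within 07:30–18:00: 07:40–08:00, 08:20–08:40, 08:50–09:00, 13:10–13:30, 17:00–18:00.
Wei ∩ Tomás: 07:30–10:20, 11:30–12:00, 12:20–12:50, 16:40–16:50, 17:20–18:00.
Wei ∩ Tomás ∩ Ximena: 11:30–11:40, 16:40–16:50, 17:20–18:00.
Wei ∩ Tomás ∩ Ximena ∩ Kira: 17:20–18:00.
Single common window of 40 minutes.

40 minutes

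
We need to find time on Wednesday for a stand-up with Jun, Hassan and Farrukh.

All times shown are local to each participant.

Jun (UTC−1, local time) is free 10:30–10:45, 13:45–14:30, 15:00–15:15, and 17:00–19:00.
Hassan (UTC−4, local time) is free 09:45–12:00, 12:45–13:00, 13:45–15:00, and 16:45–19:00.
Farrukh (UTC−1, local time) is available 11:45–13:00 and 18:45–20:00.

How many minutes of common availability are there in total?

0 minutes

Jun → UTC: 11:30–11:45, 14:45–15:30, 16:00–16:15, 18:00–20:00.
Hassan → UTC: 13:45–16:00, 16:45–17:00, 17:45–19:00, 20:45–23:00.
Farrukh → UTC: 12:45–14:00, 19:45–21:00.
Jun ∩ Hassan: 14:45–15:30, 18:00–19:00.
Jun ∩ Hassan ∩ Farrukh: (none).
Total common minutes: 0.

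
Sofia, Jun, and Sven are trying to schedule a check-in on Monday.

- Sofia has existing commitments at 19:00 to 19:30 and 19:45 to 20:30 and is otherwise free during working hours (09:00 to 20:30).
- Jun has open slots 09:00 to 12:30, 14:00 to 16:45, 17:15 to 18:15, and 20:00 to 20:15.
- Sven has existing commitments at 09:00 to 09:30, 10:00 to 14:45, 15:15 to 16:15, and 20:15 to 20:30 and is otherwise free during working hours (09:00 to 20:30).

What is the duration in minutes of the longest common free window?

Sofia free within 09:00–20:30: 09:00–19:00, 19:30–19:45.
Sven free within 09:00–20:30: 09:30–10:00, 14:45–15:15, 16:15–20:15.
Sofia ∩ Jun: 09:00–12:30, 14:00–16:45, 17:15–18:15.
Sofia ∩ Jun ∩ Sven: 09:30–10:00, 14:45–15:15, 16:15–16:45, 17:15–18:15.
Common window lengths: 30, 30, 30, 60 min; longest is 60.

60 minutes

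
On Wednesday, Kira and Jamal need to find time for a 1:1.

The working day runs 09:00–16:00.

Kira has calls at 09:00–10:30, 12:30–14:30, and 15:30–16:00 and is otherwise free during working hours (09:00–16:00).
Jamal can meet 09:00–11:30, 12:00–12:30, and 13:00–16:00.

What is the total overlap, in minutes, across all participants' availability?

150 minutes

Kira free within 09:00–16:00: 10:30–12:30, 14:30–15:30.
Kira ∩ Jamal: 10:30–11:30, 12:00–12:30, 14:30–15:30.
Total common minutes: 60 + 30 + 60 = 150.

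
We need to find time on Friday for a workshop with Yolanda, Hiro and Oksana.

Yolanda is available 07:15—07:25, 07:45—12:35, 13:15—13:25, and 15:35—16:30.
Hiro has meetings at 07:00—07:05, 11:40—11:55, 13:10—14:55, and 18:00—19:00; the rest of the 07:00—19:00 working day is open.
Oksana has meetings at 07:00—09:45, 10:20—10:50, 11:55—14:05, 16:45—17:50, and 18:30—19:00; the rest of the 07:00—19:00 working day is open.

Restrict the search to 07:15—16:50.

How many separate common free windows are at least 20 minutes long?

Hiro free within 07:00–19:00: 07:05–11:40, 11:55–13:10, 14:55–18:00.
Oksana free within 07:00–19:00: 09:45–10:20, 10:50–11:55, 14:05–16:45, 17:50–18:30.
Yolanda ∩ Hiro: 07:15–07:25, 07:45–11:40, 11:55–12:35, 15:35–16:30.
Yolanda ∩ Hiro ∩ Oksana: 09:45–10:20, 10:50–11:40, 15:35–16:30.
Restricted to 07:15–16:50: 09:45–10:20, 10:50–11:40, 15:35–16:30.
Windows ≥ 20 min: 09:45–10:20, 10:50–11:40, 15:35–16:30.
That's 3 windows.

3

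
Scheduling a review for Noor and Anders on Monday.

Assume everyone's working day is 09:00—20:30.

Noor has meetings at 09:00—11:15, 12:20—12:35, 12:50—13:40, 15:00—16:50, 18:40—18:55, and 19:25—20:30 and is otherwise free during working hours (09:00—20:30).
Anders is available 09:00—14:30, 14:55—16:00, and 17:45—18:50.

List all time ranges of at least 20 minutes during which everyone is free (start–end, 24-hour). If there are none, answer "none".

11:15–12:20, 13:40–14:30, 17:45–18:40

Noor free within 09:00–20:30: 11:15–12:20, 12:35–12:50, 13:40–15:00, 16:50–18:40, 18:55–19:25.
Noor ∩ Anders: 11:15–12:20, 12:35–12:50, 13:40–14:30, 14:55–15:00, 17:45–18:40.
Windows ≥ 20 min: 11:15–12:20, 13:40–14:30, 17:45–18:40.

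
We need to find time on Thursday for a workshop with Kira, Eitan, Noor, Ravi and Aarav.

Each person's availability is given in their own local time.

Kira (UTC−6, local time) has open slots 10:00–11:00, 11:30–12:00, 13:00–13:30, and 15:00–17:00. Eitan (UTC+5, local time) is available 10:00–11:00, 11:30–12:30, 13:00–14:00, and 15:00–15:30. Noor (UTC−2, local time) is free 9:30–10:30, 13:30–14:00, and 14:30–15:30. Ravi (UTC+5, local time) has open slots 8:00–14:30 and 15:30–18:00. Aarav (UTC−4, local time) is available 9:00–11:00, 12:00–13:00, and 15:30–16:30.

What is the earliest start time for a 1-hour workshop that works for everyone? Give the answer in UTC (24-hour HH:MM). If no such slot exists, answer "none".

none

Kira → UTC: 16:00–17:00, 17:30–18:00, 19:00–19:30, 21:00–23:00.
Eitan → UTC: 05:00–06:00, 06:30–07:30, 08:00–09:00, 10:00–10:30.
Noor → UTC: 11:30–12:30, 15:30–16:00, 16:30–17:30.
Ravi → UTC: 03:00–09:30, 10:30–13:00.
Aarav → UTC: 13:00–15:00, 16:00–17:00, 19:30–20:30.
Kira ∩ Eitan: (none).
Kira ∩ Eitan ∩ Noor: (none).
Kira ∩ Eitan ∩ Noor ∩ Ravi: (none).
Kira ∩ Eitan ∩ Noor ∩ Ravi ∩ Aarav: (none).
Windows ≥ 60 min: (none).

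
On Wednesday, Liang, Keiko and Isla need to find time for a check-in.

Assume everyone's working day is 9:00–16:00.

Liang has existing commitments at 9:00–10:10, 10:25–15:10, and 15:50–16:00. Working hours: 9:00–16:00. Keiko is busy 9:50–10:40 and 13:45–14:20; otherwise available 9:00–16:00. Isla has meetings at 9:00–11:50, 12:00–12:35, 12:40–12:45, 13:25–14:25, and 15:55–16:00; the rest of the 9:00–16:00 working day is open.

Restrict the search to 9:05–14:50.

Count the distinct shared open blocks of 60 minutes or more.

Liang free within 09:00–16:00: 10:10–10:25, 15:10–15:50.
Keiko free within 09:00–16:00: 09:00–09:50, 10:40–13:45, 14:20–16:00.
Isla free within 09:00–16:00: 11:50–12:00, 12:35–12:40, 12:45–13:25, 14:25–15:55.
Liang ∩ Keiko: 15:10–15:50.
Liang ∩ Keiko ∩ Isla: 15:10–15:50.
Restricted to 09:05–14:50: (none).
Windows ≥ 60 min: (none).
That's 0 windows.

0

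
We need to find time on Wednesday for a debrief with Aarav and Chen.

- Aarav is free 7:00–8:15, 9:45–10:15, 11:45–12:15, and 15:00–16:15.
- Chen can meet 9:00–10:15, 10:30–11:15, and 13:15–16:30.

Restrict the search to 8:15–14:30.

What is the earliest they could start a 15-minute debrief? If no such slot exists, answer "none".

09:45

Aarav ∩ Chen: 09:45–10:15, 15:00–16:15.
Restricted to 08:15–14:30: 09:45–10:15.
Windows ≥ 15 min: 09:45–10:15.
Earliest such window starts at 09:45.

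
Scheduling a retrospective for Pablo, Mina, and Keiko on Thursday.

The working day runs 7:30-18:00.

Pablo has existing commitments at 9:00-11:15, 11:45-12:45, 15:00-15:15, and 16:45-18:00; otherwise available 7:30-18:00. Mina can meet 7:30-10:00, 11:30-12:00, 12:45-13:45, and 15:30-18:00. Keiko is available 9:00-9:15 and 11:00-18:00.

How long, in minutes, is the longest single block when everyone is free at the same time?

75 minutes

Pablo free within 07:30–18:00: 07:30–09:00, 11:15–11:45, 12:45–15:00, 15:15–16:45.
Pablo ∩ Mina: 07:30–09:00, 11:30–11:45, 12:45–13:45, 15:30–16:45.
Pablo ∩ Mina ∩ Keiko: 11:30–11:45, 12:45–13:45, 15:30–16:45.
Common window lengths: 15, 60, 75 min; longest is 75.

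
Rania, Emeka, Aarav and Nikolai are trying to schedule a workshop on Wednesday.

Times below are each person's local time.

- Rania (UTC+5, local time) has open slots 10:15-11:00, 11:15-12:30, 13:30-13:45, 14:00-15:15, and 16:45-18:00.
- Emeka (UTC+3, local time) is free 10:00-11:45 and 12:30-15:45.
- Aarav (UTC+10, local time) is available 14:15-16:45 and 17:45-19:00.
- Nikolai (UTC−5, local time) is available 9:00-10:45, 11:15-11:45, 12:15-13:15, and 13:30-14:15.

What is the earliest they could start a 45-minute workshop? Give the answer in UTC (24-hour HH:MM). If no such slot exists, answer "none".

none

Rania → UTC: 05:15–06:00, 06:15–07:30, 08:30–08:45, 09:00–10:15, 11:45–13:00.
Emeka → UTC: 07:00–08:45, 09:30–12:45.
Aarav → UTC: 04:15–06:45, 07:45–09:00.
Nikolai → UTC: 14:00–15:45, 16:15–16:45, 17:15–18:15, 18:30–19:15.
Rania ∩ Emeka: 07:00–07:30, 08:30–08:45, 09:30–10:15, 11:45–12:45.
Rania ∩ Emeka ∩ Aarav: 08:30–08:45.
Rania ∩ Emeka ∩ Aarav ∩ Nikolai: (none).
Windows ≥ 45 min: (none).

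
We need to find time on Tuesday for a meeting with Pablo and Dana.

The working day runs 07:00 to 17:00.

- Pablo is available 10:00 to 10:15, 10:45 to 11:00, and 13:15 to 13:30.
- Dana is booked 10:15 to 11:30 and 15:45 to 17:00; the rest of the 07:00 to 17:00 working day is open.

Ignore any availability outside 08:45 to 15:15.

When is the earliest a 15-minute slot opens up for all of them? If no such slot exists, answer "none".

Dana free within 07:00–17:00: 07:00–10:15, 11:30–15:45.
Pablo ∩ Dana: 10:00–10:15, 13:15–13:30.
Restricted to 08:45–15:15: 10:00–10:15, 13:15–13:30.
Windows ≥ 15 min: 10:00–10:15, 13:15–13:30.
Earliest such window starts at 10:00.

10:00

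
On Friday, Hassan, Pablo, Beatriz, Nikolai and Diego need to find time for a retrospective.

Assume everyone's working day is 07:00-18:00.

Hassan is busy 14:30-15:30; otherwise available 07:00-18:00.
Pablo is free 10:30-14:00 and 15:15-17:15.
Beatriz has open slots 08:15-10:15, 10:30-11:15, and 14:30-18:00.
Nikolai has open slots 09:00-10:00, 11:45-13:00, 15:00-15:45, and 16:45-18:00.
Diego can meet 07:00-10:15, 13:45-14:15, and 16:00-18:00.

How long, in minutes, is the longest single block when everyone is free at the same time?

Hassan free within 07:00–18:00: 07:00–14:30, 15:30–18:00.
Hassan ∩ Pablo: 10:30–14:00, 15:30–17:15.
Hassan ∩ Pablo ∩ Beatriz: 10:30–11:15, 15:30–17:15.
Hassan ∩ Pablo ∩ Beatriz ∩ Nikolai: 15:30–15:45, 16:45–17:15.
Hassan ∩ Pablo ∩ Beatriz ∩ Nikolai ∩ Diego: 16:45–17:15.
Single common window of 30 minutes.

30 minutes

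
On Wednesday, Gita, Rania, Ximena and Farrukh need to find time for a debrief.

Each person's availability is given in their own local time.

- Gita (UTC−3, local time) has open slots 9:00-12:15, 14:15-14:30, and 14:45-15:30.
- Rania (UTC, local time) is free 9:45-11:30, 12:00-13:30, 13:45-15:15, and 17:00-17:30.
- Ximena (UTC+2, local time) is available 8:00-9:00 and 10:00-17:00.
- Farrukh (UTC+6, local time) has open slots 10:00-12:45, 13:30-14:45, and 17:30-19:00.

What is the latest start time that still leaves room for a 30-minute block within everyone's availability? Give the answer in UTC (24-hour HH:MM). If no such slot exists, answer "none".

12:30

Gita → UTC: 12:00–15:15, 17:15–17:30, 17:45–18:30.
Rania → UTC: 09:45–11:30, 12:00–13:30, 13:45–15:15, 17:00–17:30.
Ximena → UTC: 06:00–07:00, 08:00–15:00.
Farrukh → UTC: 04:00–06:45, 07:30–08:45, 11:30–13:00.
Gita ∩ Rania: 12:00–13:30, 13:45–15:15, 17:15–17:30.
Gita ∩ Rania ∩ Ximena: 12:00–13:30, 13:45–15:00.
Gita ∩ Rania ∩ Ximena ∩ Farrukh: 12:00–13:00.
Windows ≥ 30 min: 12:00–13:00.
Latest start in the last window 12:00–13:00 is 13:00 − 30 min = 12:30.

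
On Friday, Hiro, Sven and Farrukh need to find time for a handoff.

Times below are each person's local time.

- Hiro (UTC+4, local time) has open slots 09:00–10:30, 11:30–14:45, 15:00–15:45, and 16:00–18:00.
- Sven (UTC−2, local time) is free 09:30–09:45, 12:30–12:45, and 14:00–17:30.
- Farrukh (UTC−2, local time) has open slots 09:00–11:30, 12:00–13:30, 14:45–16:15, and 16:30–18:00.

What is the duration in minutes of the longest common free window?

Hiro → UTC: 05:00–06:30, 07:30–10:45, 11:00–11:45, 12:00–14:00.
Sven → UTC: 11:30–11:45, 14:30–14:45, 16:00–19:30.
Farrukh → UTC: 11:00–13:30, 14:00–15:30, 16:45–18:15, 18:30–20:00.
Hiro ∩ Sven: 11:30–11:45.
Hiro ∩ Sven ∩ Farrukh: 11:30–11:45.
Single common window of 15 minutes.

15 minutes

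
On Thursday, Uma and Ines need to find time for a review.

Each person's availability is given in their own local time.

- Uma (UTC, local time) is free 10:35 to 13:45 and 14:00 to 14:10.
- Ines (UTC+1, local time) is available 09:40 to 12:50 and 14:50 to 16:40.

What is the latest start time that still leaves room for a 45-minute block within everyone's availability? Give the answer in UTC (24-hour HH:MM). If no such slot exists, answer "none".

11:05

Uma → UTC: 10:35–13:45, 14:00–14:10.
Ines → UTC: 08:40–11:50, 13:50–15:40.
Uma ∩ Ines: 10:35–11:50, 14:00–14:10.
Windows ≥ 45 min: 10:35–11:50.
Latest start in the last window 10:35–11:50 is 11:50 − 45 min = 11:05.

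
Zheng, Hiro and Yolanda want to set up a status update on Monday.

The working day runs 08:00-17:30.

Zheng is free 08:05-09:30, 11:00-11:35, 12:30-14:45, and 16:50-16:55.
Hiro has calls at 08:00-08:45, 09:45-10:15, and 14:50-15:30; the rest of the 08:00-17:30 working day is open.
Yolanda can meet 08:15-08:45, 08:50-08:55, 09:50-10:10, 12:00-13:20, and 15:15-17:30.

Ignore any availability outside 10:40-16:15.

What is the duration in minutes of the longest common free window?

50 minutes

Hiro free within 08:00–17:30: 08:45–09:45, 10:15–14:50, 15:30–17:30.
Zheng ∩ Hiro: 08:45–09:30, 11:00–11:35, 12:30–14:45, 16:50–16:55.
Zheng ∩ Hiro ∩ Yolanda: 08:50–08:55, 12:30–13:20, 16:50–16:55.
Restricted to 10:40–16:15: 12:30–13:20.
Single common window of 50 minutes.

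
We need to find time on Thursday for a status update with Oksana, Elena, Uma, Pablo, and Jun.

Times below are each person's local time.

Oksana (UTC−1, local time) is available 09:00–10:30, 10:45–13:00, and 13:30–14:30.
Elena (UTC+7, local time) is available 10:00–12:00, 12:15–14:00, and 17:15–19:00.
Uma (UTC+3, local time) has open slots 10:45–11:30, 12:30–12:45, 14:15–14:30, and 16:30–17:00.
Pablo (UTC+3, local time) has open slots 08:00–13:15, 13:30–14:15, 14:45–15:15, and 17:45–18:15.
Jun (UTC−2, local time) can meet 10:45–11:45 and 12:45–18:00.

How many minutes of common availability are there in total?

Oksana → UTC: 10:00–11:30, 11:45–14:00, 14:30–15:30.
Elena → UTC: 03:00–05:00, 05:15–07:00, 10:15–12:00.
Uma → UTC: 07:45–08:30, 09:30–09:45, 11:15–11:30, 13:30–14:00.
Pablo → UTC: 05:00–10:15, 10:30–11:15, 11:45–12:15, 14:45–15:15.
Jun → UTC: 12:45–13:45, 14:45–20:00.
Oksana ∩ Elena: 10:15–11:30, 11:45–12:00.
Oksana ∩ Elena ∩ Uma: 11:15–11:30.
Oksana ∩ Elena ∩ Uma ∩ Pablo: (none).
Oksana ∩ Elena ∩ Uma ∩ Pablo ∩ Jun: (none).
Total common minutes: 0.

0 minutes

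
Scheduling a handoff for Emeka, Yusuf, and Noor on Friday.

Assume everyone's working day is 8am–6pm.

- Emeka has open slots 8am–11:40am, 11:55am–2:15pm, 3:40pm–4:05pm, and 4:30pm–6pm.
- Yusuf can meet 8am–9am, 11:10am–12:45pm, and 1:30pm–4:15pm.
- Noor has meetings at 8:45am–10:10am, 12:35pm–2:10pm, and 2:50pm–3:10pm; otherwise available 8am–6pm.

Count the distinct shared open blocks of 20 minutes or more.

4

Noor free within 08:00–18:00: 08:00–08:45, 10:10–12:35, 14:10–14:50, 15:10–18:00.
Emeka ∩ Yusuf: 08:00–09:00, 11:10–11:40, 11:55–12:45, 13:30–14:15, 15:40–16:05.
Emeka ∩ Yusuf ∩ Noor: 08:00–08:45, 11:10–11:40, 11:55–12:35, 14:10–14:15, 15:40–16:05.
Windows ≥ 20 min: 08:00–08:45, 11:10–11:40, 11:55–12:35, 15:40–16:05.
That's 4 windows.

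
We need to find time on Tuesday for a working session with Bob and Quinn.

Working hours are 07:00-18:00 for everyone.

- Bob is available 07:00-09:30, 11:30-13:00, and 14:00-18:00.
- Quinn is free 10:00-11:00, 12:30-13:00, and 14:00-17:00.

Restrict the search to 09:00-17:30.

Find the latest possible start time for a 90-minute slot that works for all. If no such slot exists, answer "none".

15:30

Bob ∩ Quinn: 12:30–13:00, 14:00–17:00.
Restricted to 09:00–17:30: 12:30–13:00, 14:00–17:00.
Windows ≥ 90 min: 14:00–17:00.
Latest start in the last window 14:00–17:00 is 17:00 − 90 min = 15:30.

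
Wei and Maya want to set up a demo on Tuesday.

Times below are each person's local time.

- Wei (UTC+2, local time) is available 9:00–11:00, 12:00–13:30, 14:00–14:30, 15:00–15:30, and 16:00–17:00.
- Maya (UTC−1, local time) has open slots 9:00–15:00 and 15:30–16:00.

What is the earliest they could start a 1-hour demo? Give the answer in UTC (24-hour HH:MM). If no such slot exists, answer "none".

10:00

Wei → UTC: 07:00–09:00, 10:00–11:30, 12:00–12:30, 13:00–13:30, 14:00–15:00.
Maya → UTC: 10:00–16:00, 16:30–17:00.
Wei ∩ Maya: 10:00–11:30, 12:00–12:30, 13:00–13:30, 14:00–15:00.
Windows ≥ 60 min: 10:00–11:30, 14:00–15:00.
Earliest such window starts at 10:00.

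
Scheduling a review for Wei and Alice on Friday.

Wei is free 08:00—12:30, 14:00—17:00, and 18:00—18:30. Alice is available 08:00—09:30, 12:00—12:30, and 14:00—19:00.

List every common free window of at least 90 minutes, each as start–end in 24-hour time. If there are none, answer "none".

Wei ∩ Alice: 08:00–09:30, 12:00–12:30, 14:00–17:00, 18:00–18:30.
Windows ≥ 90 min: 08:00–09:30, 14:00–17:00.

08:00–09:30, 14:00–17:00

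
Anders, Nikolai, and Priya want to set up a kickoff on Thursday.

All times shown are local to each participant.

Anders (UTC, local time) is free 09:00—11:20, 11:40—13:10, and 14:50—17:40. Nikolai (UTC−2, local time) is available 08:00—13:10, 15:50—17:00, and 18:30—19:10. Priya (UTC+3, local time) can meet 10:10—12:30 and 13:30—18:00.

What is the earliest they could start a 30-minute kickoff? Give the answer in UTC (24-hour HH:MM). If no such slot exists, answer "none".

Anders → UTC: 09:00–11:20, 11:40–13:10, 14:50–17:40.
Nikolai → UTC: 10:00–15:10, 17:50–19:00, 20:30–21:10.
Priya → UTC: 07:10–09:30, 10:30–15:00.
Anders ∩ Nikolai: 10:00–11:20, 11:40–13:10, 14:50–15:10.
Anders ∩ Nikolai ∩ Priya: 10:30–11:20, 11:40–13:10, 14:50–15:00.
Windows ≥ 30 min: 10:30–11:20, 11:40–13:10.
Earliest such window starts at 10:30.

10:30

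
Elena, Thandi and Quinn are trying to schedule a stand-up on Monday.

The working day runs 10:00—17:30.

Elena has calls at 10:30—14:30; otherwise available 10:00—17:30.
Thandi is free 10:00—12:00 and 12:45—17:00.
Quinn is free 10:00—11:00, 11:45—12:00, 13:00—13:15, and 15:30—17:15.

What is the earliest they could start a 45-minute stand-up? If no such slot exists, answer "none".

Elena free within 10:00–17:30: 10:00–10:30, 14:30–17:30.
Elena ∩ Thandi: 10:00–10:30, 14:30–17:00.
Elena ∩ Thandi ∩ Quinn: 10:00–10:30, 15:30–17:00.
Windows ≥ 45 min: 15:30–17:00.
Earliest such window starts at 15:30.

15:30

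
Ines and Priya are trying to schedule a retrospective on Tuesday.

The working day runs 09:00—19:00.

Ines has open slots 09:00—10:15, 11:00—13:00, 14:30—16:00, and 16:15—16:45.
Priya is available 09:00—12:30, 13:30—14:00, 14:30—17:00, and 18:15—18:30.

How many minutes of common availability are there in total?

285 minutes

Ines ∩ Priya: 09:00–10:15, 11:00–12:30, 14:30–16:00, 16:15–16:45.
Total common minutes: 75 + 90 + 90 + 30 = 285.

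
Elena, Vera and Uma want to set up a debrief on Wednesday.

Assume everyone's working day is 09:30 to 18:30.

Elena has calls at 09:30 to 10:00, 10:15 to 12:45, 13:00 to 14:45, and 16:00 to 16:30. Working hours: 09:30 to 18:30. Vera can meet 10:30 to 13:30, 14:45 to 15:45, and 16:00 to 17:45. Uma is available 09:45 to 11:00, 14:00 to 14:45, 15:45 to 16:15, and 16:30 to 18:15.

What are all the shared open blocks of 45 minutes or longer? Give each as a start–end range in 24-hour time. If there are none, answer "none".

Elena free within 09:30–18:30: 10:00–10:15, 12:45–13:00, 14:45–16:00, 16:30–18:30.
Elena ∩ Vera: 12:45–13:00, 14:45–15:45, 16:30–17:45.
Elena ∩ Vera ∩ Uma: 16:30–17:45.
Windows ≥ 45 min: 16:30–17:45.

16:30–17:45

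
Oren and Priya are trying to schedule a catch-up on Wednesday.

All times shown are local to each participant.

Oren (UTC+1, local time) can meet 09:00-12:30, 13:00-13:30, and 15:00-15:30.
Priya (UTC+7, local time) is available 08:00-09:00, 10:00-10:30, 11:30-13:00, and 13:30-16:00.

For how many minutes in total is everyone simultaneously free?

Oren → UTC: 08:00–11:30, 12:00–12:30, 14:00–14:30.
Priya → UTC: 01:00–02:00, 03:00–03:30, 04:30–06:00, 06:30–09:00.
Oren ∩ Priya: 08:00–09:00.
Total common minutes: 60.

60 minutes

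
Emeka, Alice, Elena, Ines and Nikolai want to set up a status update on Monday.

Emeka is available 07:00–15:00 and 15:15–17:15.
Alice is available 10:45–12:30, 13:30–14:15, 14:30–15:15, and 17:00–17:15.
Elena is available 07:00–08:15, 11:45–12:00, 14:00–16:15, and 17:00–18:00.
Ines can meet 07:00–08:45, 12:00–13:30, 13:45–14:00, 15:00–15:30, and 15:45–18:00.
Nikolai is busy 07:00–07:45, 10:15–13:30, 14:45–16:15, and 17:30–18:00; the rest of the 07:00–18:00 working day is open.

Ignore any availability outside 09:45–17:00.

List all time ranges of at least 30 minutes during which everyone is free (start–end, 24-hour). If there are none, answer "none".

none

Nikolai free within 07:00–18:00: 07:45–10:15, 13:30–14:45, 16:15–17:30.
Emeka ∩ Alice: 10:45–12:30, 13:30–14:15, 14:30–15:00, 17:00–17:15.
Emeka ∩ Alice ∩ Elena: 11:45–12:00, 14:00–14:15, 14:30–15:00, 17:00–17:15.
Emeka ∩ Alice ∩ Elena ∩ Ines: 17:00–17:15.
Emeka ∩ Alice ∩ Elena ∩ Ines ∩ Nikolai: 17:00–17:15.
Restricted to 09:45–17:00: (none).
Windows ≥ 30 min: (none).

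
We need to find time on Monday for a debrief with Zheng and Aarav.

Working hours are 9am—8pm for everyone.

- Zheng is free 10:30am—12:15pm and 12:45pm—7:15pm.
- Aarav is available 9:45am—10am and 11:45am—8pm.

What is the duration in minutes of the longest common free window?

Zheng ∩ Aarav: 11:45–12:15, 12:45–19:15.
Common window lengths: 30, 390 min; longest is 390.

390 minutes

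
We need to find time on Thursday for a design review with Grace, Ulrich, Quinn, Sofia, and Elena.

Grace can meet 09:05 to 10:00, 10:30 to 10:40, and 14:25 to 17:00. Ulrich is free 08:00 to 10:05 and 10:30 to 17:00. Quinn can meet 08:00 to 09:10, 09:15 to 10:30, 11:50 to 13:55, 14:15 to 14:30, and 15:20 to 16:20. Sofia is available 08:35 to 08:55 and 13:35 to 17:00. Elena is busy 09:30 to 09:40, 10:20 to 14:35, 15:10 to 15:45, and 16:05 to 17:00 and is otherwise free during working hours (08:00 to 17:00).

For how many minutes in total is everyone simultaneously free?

20 minutes

Elena free within 08:00–17:00: 08:00–09:30, 09:40–10:20, 14:35–15:10, 15:45–16:05.
Grace ∩ Ulrich: 09:05–10:00, 10:30–10:40, 14:25–17:00.
Grace ∩ Ulrich ∩ Quinn: 09:05–09:10, 09:15–10:00, 14:25–14:30, 15:20–16:20.
Grace ∩ Ulrich ∩ Quinn ∩ Sofia: 14:25–14:30, 15:20–16:20.
Grace ∩ Ulrich ∩ Quinn ∩ Sofia ∩ Elena: 15:45–16:05.
Total common minutes: 20.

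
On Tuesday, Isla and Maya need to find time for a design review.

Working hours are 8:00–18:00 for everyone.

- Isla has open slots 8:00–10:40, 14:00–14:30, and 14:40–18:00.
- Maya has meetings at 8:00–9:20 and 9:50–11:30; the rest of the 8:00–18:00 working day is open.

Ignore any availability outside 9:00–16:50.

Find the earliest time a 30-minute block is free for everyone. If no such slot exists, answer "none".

Maya free within 08:00–18:00: 09:20–09:50, 11:30–18:00.
Isla ∩ Maya: 09:20–09:50, 14:00–14:30, 14:40–18:00.
Restricted to 09:00–16:50: 09:20–09:50, 14:00–14:30, 14:40–16:50.
Windows ≥ 30 min: 09:20–09:50, 14:00–14:30, 14:40–16:50.
Earliest such window starts at 09:20.

09:20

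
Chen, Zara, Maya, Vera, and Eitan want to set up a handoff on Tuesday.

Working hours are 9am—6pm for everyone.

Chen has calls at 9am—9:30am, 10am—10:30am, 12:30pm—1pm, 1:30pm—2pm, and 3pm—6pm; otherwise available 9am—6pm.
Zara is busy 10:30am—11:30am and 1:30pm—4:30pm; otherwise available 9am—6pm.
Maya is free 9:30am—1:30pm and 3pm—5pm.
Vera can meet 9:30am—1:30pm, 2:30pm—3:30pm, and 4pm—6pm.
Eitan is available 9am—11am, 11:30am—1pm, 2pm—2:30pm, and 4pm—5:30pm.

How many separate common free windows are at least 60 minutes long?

Chen free within 09:00–18:00: 09:30–10:00, 10:30–12:30, 13:00–13:30, 14:00–15:00.
Zara free within 09:00–18:00: 09:00–10:30, 11:30–13:30, 16:30–18:00.
Chen ∩ Zara: 09:30–10:00, 11:30–12:30, 13:00–13:30.
Chen ∩ Zara ∩ Maya: 09:30–10:00, 11:30–12:30, 13:00–13:30.
Chen ∩ Zara ∩ Maya ∩ Vera: 09:30–10:00, 11:30–12:30, 13:00–13:30.
Chen ∩ Zara ∩ Maya ∩ Vera ∩ Eitan: 09:30–10:00, 11:30–12:30.
Windows ≥ 60 min: 11:30–12:30.
That's 1 window.

1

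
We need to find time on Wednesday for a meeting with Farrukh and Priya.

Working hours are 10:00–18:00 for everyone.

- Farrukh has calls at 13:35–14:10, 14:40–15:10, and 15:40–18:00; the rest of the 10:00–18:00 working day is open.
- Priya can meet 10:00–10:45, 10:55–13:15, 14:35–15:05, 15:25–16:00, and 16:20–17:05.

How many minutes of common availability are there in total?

205 minutes

Farrukh free within 10:00–18:00: 10:00–13:35, 14:10–14:40, 15:10–15:40.
Farrukh ∩ Priya: 10:00–10:45, 10:55–13:15, 14:35–14:40, 15:25–15:40.
Total common minutes: 45 + 140 + 5 + 15 = 205.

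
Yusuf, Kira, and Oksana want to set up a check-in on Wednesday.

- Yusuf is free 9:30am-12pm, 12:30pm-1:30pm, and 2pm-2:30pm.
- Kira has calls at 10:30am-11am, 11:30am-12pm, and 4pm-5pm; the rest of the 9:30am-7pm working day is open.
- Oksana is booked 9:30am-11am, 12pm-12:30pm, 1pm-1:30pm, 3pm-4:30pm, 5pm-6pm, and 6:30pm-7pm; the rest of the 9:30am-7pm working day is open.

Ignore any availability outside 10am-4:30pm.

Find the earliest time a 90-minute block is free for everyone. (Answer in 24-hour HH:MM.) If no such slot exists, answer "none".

Kira free within 09:30–19:00: 09:30–10:30, 11:00–11:30, 12:00–16:00, 17:00–19:00.
Oksana free within 09:30–19:00: 11:00–12:00, 12:30–13:00, 13:30–15:00, 16:30–17:00, 18:00–18:30.
Yusuf ∩ Kira: 09:30–10:30, 11:00–11:30, 12:30–13:30, 14:00–14:30.
Yusuf ∩ Kira ∩ Oksana: 11:00–11:30, 12:30–13:00, 14:00–14:30.
Restricted to 10:00–16:30: 11:00–11:30, 12:30–13:00, 14:00–14:30.
Windows ≥ 90 min: (none).

none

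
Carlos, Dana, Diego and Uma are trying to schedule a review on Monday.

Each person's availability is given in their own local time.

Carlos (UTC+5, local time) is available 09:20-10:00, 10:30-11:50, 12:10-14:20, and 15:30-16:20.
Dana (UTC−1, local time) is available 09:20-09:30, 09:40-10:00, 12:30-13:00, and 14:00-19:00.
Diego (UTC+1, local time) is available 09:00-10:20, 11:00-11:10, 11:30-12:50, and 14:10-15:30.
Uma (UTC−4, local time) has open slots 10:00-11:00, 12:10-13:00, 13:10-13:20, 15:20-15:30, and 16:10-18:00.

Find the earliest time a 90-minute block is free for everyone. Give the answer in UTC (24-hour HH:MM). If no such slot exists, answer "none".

Carlos → UTC: 04:20–05:00, 05:30–06:50, 07:10–09:20, 10:30–11:20.
Dana → UTC: 10:20–10:30, 10:40–11:00, 13:30–14:00, 15:00–20:00.
Diego → UTC: 08:00–09:20, 10:00–10:10, 10:30–11:50, 13:10–14:30.
Uma → UTC: 14:00–15:00, 16:10–17:00, 17:10–17:20, 19:20–19:30, 20:10–22:00.
Carlos ∩ Dana: 10:40–11:00.
Carlos ∩ Dana ∩ Diego: 10:40–11:00.
Carlos ∩ Dana ∩ Diego ∩ Uma: (none).
Windows ≥ 90 min: (none).

none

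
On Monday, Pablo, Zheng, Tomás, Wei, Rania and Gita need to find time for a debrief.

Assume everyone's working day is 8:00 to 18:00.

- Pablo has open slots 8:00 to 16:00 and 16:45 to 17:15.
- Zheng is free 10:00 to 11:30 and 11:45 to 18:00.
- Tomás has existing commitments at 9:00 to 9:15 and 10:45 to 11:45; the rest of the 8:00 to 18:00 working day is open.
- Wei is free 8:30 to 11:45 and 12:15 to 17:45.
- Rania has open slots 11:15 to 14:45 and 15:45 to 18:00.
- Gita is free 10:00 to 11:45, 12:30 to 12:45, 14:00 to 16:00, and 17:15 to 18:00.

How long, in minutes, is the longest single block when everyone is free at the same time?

Tomás free within 08:00–18:00: 08:00–09:00, 09:15–10:45, 11:45–18:00.
Pablo ∩ Zheng: 10:00–11:30, 11:45–16:00, 16:45–17:15.
Pablo ∩ Zheng ∩ Tomás: 10:00–10:45, 11:45–16:00, 16:45–17:15.
Pablo ∩ Zheng ∩ Tomás ∩ Wei: 10:00–10:45, 12:15–16:00, 16:45–17:15.
Pablo ∩ Zheng ∩ Tomás ∩ Wei ∩ Rania: 12:15–14:45, 15:45–16:00, 16:45–17:15.
Pablo ∩ Zheng ∩ Tomás ∩ Wei ∩ Rania ∩ Gita: 12:30–12:45, 14:00–14:45, 15:45–16:00.
Common window lengths: 15, 45, 15 min; longest is 45.

45 minutes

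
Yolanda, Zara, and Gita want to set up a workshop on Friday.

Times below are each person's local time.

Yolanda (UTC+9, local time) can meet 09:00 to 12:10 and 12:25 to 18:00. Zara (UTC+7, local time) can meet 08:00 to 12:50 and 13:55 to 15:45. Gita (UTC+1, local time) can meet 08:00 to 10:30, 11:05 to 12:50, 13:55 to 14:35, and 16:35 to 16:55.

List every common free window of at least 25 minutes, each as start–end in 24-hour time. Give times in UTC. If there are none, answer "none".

07:00–08:45

Yolanda → UTC: 00:00–03:10, 03:25–09:00.
Zara → UTC: 01:00–05:50, 06:55–08:45.
Gita → UTC: 07:00–09:30, 10:05–11:50, 12:55–13:35, 15:35–15:55.
Yolanda ∩ Zara: 01:00–03:10, 03:25–05:50, 06:55–08:45.
Yolanda ∩ Zara ∩ Gita: 07:00–08:45.
Windows ≥ 25 min: 07:00–08:45.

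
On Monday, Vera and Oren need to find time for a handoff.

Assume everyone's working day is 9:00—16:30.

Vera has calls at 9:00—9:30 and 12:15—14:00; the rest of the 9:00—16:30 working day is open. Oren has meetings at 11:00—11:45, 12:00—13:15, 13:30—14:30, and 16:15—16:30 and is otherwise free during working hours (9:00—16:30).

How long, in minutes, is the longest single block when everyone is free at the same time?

105 minutes

Vera free within 09:00–16:30: 09:30–12:15, 14:00–16:30.
Oren free within 09:00–16:30: 09:00–11:00, 11:45–12:00, 13:15–13:30, 14:30–16:15.
Vera ∩ Oren: 09:30–11:00, 11:45–12:00, 14:30–16:15.
Common window lengths: 90, 15, 105 min; longest is 105.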